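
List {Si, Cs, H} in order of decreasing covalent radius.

Radius decreases left→right (rising Z_eff, same n) and increases top→bottom (higher n).
Here both period and group differ, so the two effects have to be weighed against each other.
Si > H: period and group pull opposite ways; the down-group shift dominates (116 vs 32 pm).
Cs > Si: both effects reinforce here, so Cs is clearly the larger of the two.
Approximate values (pm): H 32, Si 116, Cs 232.
So from largest to smallest: Cs > Si > H.

Cs > Si > H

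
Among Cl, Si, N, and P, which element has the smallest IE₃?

Consider each +2 ion: Cl²⁺ still has 5 valence electrons; Si²⁺ still has 2 valence electrons; N²⁺ still has 3 valence electrons; P²⁺ still has 3 valence electrons.
All are still removing valence electrons, so compare the +2 ions as you would atoms: IE_3 generally rises across a period (higher Z_eff) and falls down a group (larger shell), subject to the usual subshell exceptions.
Valence configurations: Cl²⁺ [Ne]3s²3p³, Si²⁺ [Ne]3s², N²⁺ [He]2s²2p¹, P²⁺ [Ne]3s²3p¹.
P²⁺ loses a lone 3p electron whereas Si²⁺ must break into a filled 3s² pair, so IE_3(Si) > IE_3(P) even though P has the higher nuclear charge.
The numbers (kJ/mol): Cl 3822, Si 3232, N 4578, P 2914.
Putting it together, IE_3: P < Si < Cl < N.

P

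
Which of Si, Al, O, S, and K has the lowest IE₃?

Al

IE_3 is the cost of taking one more electron from the +2 cation: Si²⁺ still has 2 valence electrons; Al²⁺ still has 1 valence electron; O²⁺ still has 4 valence electrons; S²⁺ still has 4 valence electrons; K²⁺ is already 1 electron into the core.
Usually core removal costs more than valence removal, but here the competition is close: a tightly held n=2 valence electron can cost more to remove than an n=3 core electron, so the actual values have to decide it.
Valence configurations: Si²⁺ [Ne]3s², Al²⁺ [Ne]3s¹, O²⁺ [He]2s²2p², S²⁺ [Ne]3s²3p².
Tabulated IE_3 (kJ/mol): Si 3232, Al 2745, O 5300, S 3357, K 4420.
Overall IE_3 order: Al < Si < S < K < O.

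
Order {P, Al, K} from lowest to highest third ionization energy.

Al < P < K

IE_3 is the cost of taking one more electron from the +2 cation: P²⁺ still has 3 valence electrons; Al²⁺ still has 1 valence electron; K²⁺ is already 1 electron into the core.
Pulling an electron out of a noble-gas core costs far more than removing a remaining valence electron, so K sits at the high end of IE_3.
Valence configurations: P²⁺ [Ne]3s²3p¹, Al²⁺ [Ne]3s¹.
The numbers (kJ/mol): P 2914, Al 2745, K 4420.
Hence IE_3: Al < P < K.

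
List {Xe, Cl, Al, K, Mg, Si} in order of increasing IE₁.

K < Al < Mg < Si < Xe < Cl

Mg is in period 3, group 2; Al is in period 3, group 13; Si is in period 3, group 14; Cl is in period 3, group 17; K is in period 4, group 1; Xe is in period 5, group 18.
IE₁ increases left→right with effective nuclear charge and decreases top→bottom as the valence shell moves farther out.
Neither a single period nor a single group — weigh both effects.
Al > K: relative to K, both the across-period and down-group shifts push Al's first ionization energy up.
Mg > Al: this pair runs against the simple trend — see the exception note.
Si > Mg: Si lies to the right of Mg in period 3, so the across-period effect alone puts Si higher.
Xe > Si: period and group pull opposite ways; the across-period shift dominates (1170 vs 786 kJ/mol).
Cl > Xe: period and group pull opposite ways; the down-group shift dominates (1251 vs 1170 kJ/mol).
Note the exception: Mg has a higher first ionization energy than Al, contrary to the simple trend — Al's single 3p electron is easier to remove than one from Mg's filled 3s².
Tabulated first ionization energy (kJ/mol): Mg 738, Al 578, Si 786, Cl 1251, K 419, Xe 1170.
So from lowest to highest: K < Al < Mg < Si < Xe < Cl.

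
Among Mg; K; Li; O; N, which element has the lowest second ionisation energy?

Mg

IE_2 is the cost of taking one more electron from the +1 cation: Mg⁺ still has 1 valence electron; K⁺ is the bare [Ar] core; Li⁺ is the bare [He] core; O⁺ still has 5 valence electrons; N⁺ still has 4 valence electrons.
Usually core removal costs more than valence removal, but here the competition is close: a tightly held n=2 valence electron can cost more to remove than an n=3 core electron, so the actual values have to decide it.
Valence configurations: Mg⁺ [Ne]3s¹, O⁺ [He]2s²2p³, N⁺ [He]2s²2p².
The numbers (kJ/mol): Mg 1451, K 3052, Li 7298, O 3388, N 2856.
Overall IE_2 order: Mg < N < K < O < Li.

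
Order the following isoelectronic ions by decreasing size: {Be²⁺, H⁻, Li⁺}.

H⁻ > Li⁺ > Be²⁺

All of these have 2 electrons, so size is governed by nuclear charge alone: the more protons, the stronger the pull on the same electron cloud, and the smaller the ion.
Nuclear charges: Be²⁺ (Z=4), Li⁺ (Z=3), H⁻ (Z=1).
Largest to smallest: H⁻ > Li⁺ > Be²⁺.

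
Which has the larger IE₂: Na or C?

Na

Consider each +1 ion: Na⁺ is the bare [Ne] core; C⁺ still has 3 valence electrons.
Pulling an electron out of a noble-gas core costs far more than removing a remaining valence electron, so Na sits at the high end of IE_2.
The numbers (kJ/mol): Na 4562, C 2353.
So the second ionization energies run C < Na.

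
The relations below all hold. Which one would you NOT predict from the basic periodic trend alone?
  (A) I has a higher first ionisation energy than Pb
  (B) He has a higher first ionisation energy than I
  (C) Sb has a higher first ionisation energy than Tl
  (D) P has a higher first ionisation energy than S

(D)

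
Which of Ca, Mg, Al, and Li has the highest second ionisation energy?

Li

Consider each +1 ion: Ca⁺ still has 1 valence electron; Mg⁺ still has 1 valence electron; Al⁺ still has 2 valence electrons; Li⁺ is the bare [He] core.
Core electrons are held far more tightly than valence electrons, so Li tops the IE_2 order.
Valence configurations: Ca⁺ [Ar]4s¹, Mg⁺ [Ne]3s¹, Al⁺ [Ne]3s².
Approximate IE_2 values (kJ/mol): Ca 1145, Mg 1451, Al 1817, Li 7298.
So the second ionization energies run Ca < Mg < Al < Li.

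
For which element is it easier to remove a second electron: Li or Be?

After 1 electron has been removed, what remains? Li⁺ is the bare [He] core; Be⁺ still has 1 valence electron.
Pulling an electron out of a noble-gas core costs far more than removing a remaining valence electron, so Li sits at the high end of IE_2.
Approximate IE_2 values (kJ/mol): Li 7298, Be 1757.
So the second ionization energies run Be < Li.

Be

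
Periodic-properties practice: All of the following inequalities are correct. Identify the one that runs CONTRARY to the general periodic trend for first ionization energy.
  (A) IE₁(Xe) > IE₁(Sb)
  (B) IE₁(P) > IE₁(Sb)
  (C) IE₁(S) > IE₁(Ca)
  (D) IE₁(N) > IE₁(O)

The general trend: first ionization energy increases across a period and decreases down a group.
(A) Xe (period 5, group 18) vs Sb (period 5, group 15): the stated order agrees with the simple trend.
(B) P (period 3, group 15) vs Sb (period 5, group 15): the stated order agrees with the simple trend.
(C) S (period 3, group 16) vs Ca (period 4, group 2): the stated order agrees with the simple trend.
(D) N (period 2, group 15) vs O (period 2, group 16): the stated order contradicts the simple trend.
The exception is (D): pairing an electron in O's 2p⁴ costs repulsion energy, so O ionizes more easily than half-filled N (2p³).

(D)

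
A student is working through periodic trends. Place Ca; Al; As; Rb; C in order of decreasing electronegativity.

C > As > Al > Ca > Rb

C is in period 2, group 14; Al is in period 3, group 13; Ca is in period 4, group 2; As is in period 4, group 15; Rb is in period 5, group 1.
EN rises left→right (higher Z_eff, smaller atoms) and falls top→bottom (larger, more shielded atoms).
Neither a single period nor a single group — weigh both effects.
Ca > Rb: relative to Rb, both the across-period and down-group shifts push Ca's electronegativity up.
Al > Ca: both effects reinforce here, so Al is clearly the higher of the two.
As > Al: the two effects oppose for this pair; the across-period effect wins (2.18 vs 1.61).
C > As: the two effects oppose for this pair; the down-group effect wins (2.55 vs 2.18).
Approximate values (Pauling): C 2.55, Al 1.61, Ca 1.00, As 2.18, Rb 0.82.
So from highest to lowest: C > As > Al > Ca > Rb.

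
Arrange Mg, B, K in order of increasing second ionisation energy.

IE_2 is the cost of taking one more electron from the +1 cation: Mg⁺ still has 1 valence electron; B⁺ still has 2 valence electrons; K⁺ is the bare [Ar] core.
Breaking into a closed-shell core is much more expensive than removing a leftover valence electron — K has the largest IE_2 here.
Valence configurations: Mg⁺ [Ne]3s¹, B⁺ [He]2s².
The numbers (kJ/mol): Mg 1451, B 2427, K 3052.
Putting it together, IE_2: Mg < B < K.

Mg, B, K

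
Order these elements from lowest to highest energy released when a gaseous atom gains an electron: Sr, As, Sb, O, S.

Sr < As < Sb < O < S

Atoms with high Z_eff and room in the valence shell (especially the halogens) have the most exothermic electron affinities.
Here both period and group differ, so the two effects have to be weighed against each other.
As > Sr: relative to Sr, both the across-period and down-group shifts push As's electron affinity up.
Sb > As: this pair runs against the simple trend — see the exception note.
O > Sb: both effects reinforce here, so O is clearly the higher of the two.
S > O: this pair runs against the simple trend — see the exception note.
Note the exception: Sb has a higher electron affinity than As, contrary to the simple trend — both are half-filled np³, but the pairing/repulsion penalty for the added electron shrinks as the p orbitals become larger and more diffuse down the group, and for Sb that outweighs the weaker nuclear attraction.
Note the exception: S has a higher electron affinity than O, contrary to the simple trend — the compact 2p subshell of O repels the added electron more than S's larger 3p does.
Tabulated electron affinity (kJ/mol): O 141, S 200, As 78, Sr 5, Sb 103.
So from lowest to highest: Sr < As < Sb < O < S.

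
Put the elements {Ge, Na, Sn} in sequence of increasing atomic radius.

Ge, Sn, Na

Na is in period 3, group 1; Ge is in period 4, group 14; Sn is in period 5, group 14.
Radius decreases left→right (rising Z_eff, same n) and increases top→bottom (higher n).
These span different periods and groups, so the two trends combine.
Sn > Ge: Sn sits below Ge in group 14, so the down-group effect alone puts Sn larger.
Na > Sn: the two effects oppose for this pair; the across-period effect wins (155 vs 140 pm).
Tabulated atomic radius (pm): Na 155, Ge 121, Sn 140.
So from smallest to largest: Ge < Sn < Na.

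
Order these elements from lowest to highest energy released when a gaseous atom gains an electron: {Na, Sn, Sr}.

Sr < Na < Sn

Na is in period 3, group 1; Sr is in period 5, group 2; Sn is in period 5, group 14.
EA tends to increase across a period and decrease down a group, though the pattern is less regular than for IE or radius.
Neither a single period nor a single group — weigh both effects.
Na > Sr: period and group pull opposite ways; the down-group shift dominates (53 vs 5 kJ/mol).
Sn > Na: the two effects oppose for this pair; the across-period effect wins (107 vs 53 kJ/mol).
Tabulated electron affinity (kJ/mol): Na 53, Sr 5, Sn 107.
So from lowest to highest: Sr < Na < Sn.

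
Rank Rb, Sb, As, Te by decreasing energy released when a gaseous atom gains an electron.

Te > Sb > As > Rb

Electron affinity generally becomes more exothermic across a period toward the halogens and less exothermic down a group.
Here both period and group differ, so the two effects have to be weighed against each other.
As > Rb: relative to Rb, both the across-period and down-group shifts push As's electron affinity up.
Sb > As: this pair runs against the simple trend — see the exception note.
Te > Sb: Te lies to the right of Sb in period 5, so the across-period effect alone puts Te higher.
Note the exception: Sb has a higher electron affinity than As, contrary to the simple trend — both are half-filled np³, but the pairing/repulsion penalty for the added electron shrinks as the p orbitals become larger and more diffuse down the group, and for Sb that outweighs the weaker nuclear attraction.
For reference (kJ/mol): As 78, Rb 47, Sb 103, Te 190.
So from highest to lowest: Te > Sb > As > Rb.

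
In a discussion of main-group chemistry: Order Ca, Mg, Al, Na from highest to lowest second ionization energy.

Na > Al > Mg > Ca

Consider each +1 ion: Ca⁺ still has 1 valence electron; Mg⁺ still has 1 valence electron; Al⁺ still has 2 valence electrons; Na⁺ is the bare [Ne] core.
Breaking into a closed-shell core is much more expensive than removing a leftover valence electron — Na has the largest IE_2 here.
Valence configurations: Ca⁺ [Ar]4s¹, Mg⁺ [Ne]3s¹, Al⁺ [Ne]3s².
Approximate IE_2 values (kJ/mol): Ca 1145, Mg 1451, Al 1817, Na 4562.
So the second ionization energies run Ca < Mg < Al < Na.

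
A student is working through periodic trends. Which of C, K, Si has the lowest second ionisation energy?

The second ionization energy removes an electron from the +1 ion. For each element: C⁺ still has 3 valence electrons; K⁺ is the bare [Ar] core; Si⁺ still has 3 valence electrons.
Core electrons are held far more tightly than valence electrons, so K tops the IE_2 order.
Valence configurations: C⁺ [He]2s²2p¹, Si⁺ [Ne]3s²3p¹.
Tabulated IE_2 (kJ/mol): C 2353, K 3052, Si 1577.
Overall IE_2 order: Si < C < K.

Si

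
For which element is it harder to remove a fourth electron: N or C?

N

The fourth ionization energy removes an electron from the +3 ion. For each element: N³⁺ still has 2 valence electrons; C³⁺ still has 1 valence electron.
All are still removing valence electrons, so compare the +3 ions as you would atoms: IE_4 generally rises across a period (higher Z_eff) and falls down a group (larger shell), subject to the usual subshell exceptions.
Valence configurations: N³⁺ [He]2s², C³⁺ [He]2s¹.
The numbers (kJ/mol): N 7475, C 6223.
Overall IE_4 order: C < N.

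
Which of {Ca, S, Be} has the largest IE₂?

S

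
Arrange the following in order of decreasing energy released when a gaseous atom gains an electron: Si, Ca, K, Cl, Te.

Cl, Te, Si, K, Ca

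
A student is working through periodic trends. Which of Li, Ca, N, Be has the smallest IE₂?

Ca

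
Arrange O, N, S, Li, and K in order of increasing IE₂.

S, N, K, O, Li

The second ionization energy removes an electron from the +1 ion. For each element: O⁺ still has 5 valence electrons; N⁺ still has 4 valence electrons; S⁺ still has 5 valence electrons; Li⁺ is the bare [He] core; K⁺ is the bare [Ar] core.
Usually core removal costs more than valence removal, but here the competition is close: a tightly held n=2 valence electron can cost more to remove than an n=3 core electron, so the actual values have to decide it.
Valence configurations: O⁺ [He]2s²2p³, N⁺ [He]2s²2p², S⁺ [Ne]3s²3p³.
The numbers (kJ/mol): O 3388, N 2856, S 2252, Li 7298, K 3052.
Overall IE_2 order: S < N < K < O < Li.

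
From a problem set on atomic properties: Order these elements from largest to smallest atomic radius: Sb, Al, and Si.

Sb > Al > Si

Al is in period 3, group 13; Si is in period 3, group 14; Sb is in period 5, group 15.
Across a period the added protons contract the valence shell; down a group each new principal shell makes the atom larger.
Neither a single period nor a single group — weigh both effects.
Al > Si: Al lies to the left of Si in period 3, so the across-period effect alone puts Al larger.
Sb > Al: the two effects oppose for this pair; the down-group effect wins (140 vs 126 pm).
Tabulated atomic radius (pm): Al 126, Si 116, Sb 140.
So from largest to smallest: Sb > Al > Si.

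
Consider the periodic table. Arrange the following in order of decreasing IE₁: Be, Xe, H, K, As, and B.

Across a period the outer electron is held more tightly (higher IE₁); down a group it sits in a higher shell, more shielded, and comes off more easily.
Here both period and group differ, so the two effects have to be weighed against each other.
B > K: both effects reinforce here, so B is clearly the higher of the two.
Be > B: this pair runs against the simple trend — see the exception note.
As > Be: the two effects oppose for this pair; the across-period effect wins (947 vs 900 kJ/mol).
Xe > As: the two effects oppose for this pair; the across-period effect wins (1170 vs 947 kJ/mol).
H > Xe: period and group pull opposite ways; the down-group shift dominates (1312 vs 1170 kJ/mol).
Note the exception: Be has a higher first ionization energy than B, contrary to the simple trend — removing B's lone 2p electron is easier than breaking Be's filled 2s².
Tabulated first ionization energy (kJ/mol): H 1312, Be 900, B 801, K 419, As 947, Xe 1170.
So from highest to lowest: H > Xe > As > Be > B > K.

H > Xe > As > Be > B > K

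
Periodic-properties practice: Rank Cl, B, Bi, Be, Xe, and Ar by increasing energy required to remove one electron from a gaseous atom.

Bi < B < Be < Xe < Cl < Ar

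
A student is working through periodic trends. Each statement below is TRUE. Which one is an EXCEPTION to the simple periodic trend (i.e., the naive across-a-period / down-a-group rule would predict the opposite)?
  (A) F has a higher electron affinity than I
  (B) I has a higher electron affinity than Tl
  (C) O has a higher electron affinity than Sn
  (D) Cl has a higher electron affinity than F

The general trend: electron affinity increases across a period and decreases down a group.
(A) F (period 2, group 17) vs I (period 5, group 17): the stated order agrees with the simple trend.
(B) I (period 5, group 17) vs Tl (period 6, group 13): the stated order agrees with the simple trend.
(C) O (period 2, group 16) vs Sn (period 5, group 14): the stated order agrees with the simple trend.
(D) Cl (period 3, group 17) vs F (period 2, group 17): the stated order contradicts the simple trend.
The exception is (D): F's small 2p subshell makes the incoming electron feel strong e⁻–e⁻ repulsion, so Cl actually releases more energy on gaining an electron.

(D)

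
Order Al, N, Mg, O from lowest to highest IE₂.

IE_2 is the cost of taking one more electron from the +1 cation: Al⁺ still has 2 valence electrons; N⁺ still has 4 valence electrons; Mg⁺ still has 1 valence electron; O⁺ still has 5 valence electrons.
All are still removing valence electrons, so compare the +1 ions as you would atoms: IE_2 generally rises across a period (higher Z_eff) and falls down a group (larger shell), subject to the usual subshell exceptions.
Valence configurations: Al⁺ [Ne]3s², N⁺ [He]2s²2p², Mg⁺ [Ne]3s¹, O⁺ [He]2s²2p³.
Tabulated IE_2 (kJ/mol): Al 1817, N 2856, Mg 1451, O 3388.
Overall IE_2 order: Mg < Al < N < O.

Mg < Al < N < O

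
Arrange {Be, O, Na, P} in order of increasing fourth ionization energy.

IE_4 is the cost of taking one more electron from the +3 cation: Be³⁺ is already 1 electron into the core; O³⁺ still has 3 valence electrons; Na³⁺ is already 2 electrons into the core; P³⁺ still has 2 valence electrons.
Pulling an electron out of a noble-gas core costs far more than removing a remaining valence electron, so Na and Be sit at the high end of IE_4.
Valence configurations: O³⁺ [He]2s²2p¹, P³⁺ [Ne]3s².
Tabulated IE_4 (kJ/mol): Be 21007, O 7469, Na 9543, P 4964.
Putting it together, IE_4: P < O < Na < Be.

P < O < Na < Be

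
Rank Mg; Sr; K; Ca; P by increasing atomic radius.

P < Mg < Ca < Sr < K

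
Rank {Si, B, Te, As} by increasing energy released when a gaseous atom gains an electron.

B is in period 2, group 13; Si is in period 3, group 14; As is in period 4, group 15; Te is in period 5, group 16.
Electron affinity generally becomes more exothermic across a period toward the halogens and less exothermic down a group.
These sit on a diagonal, where the across-period and down-group effects partly cancel.
As > B: period and group pull opposite ways; the across-period shift dominates (78 vs 27 kJ/mol).
Si > As: period and group pull opposite ways; the down-group shift dominates (134 vs 78 kJ/mol).
Te > Si: the two effects oppose for this pair; the across-period effect wins (190 vs 134 kJ/mol).
Tabulated electron affinity (kJ/mol): B 27, Si 134, As 78, Te 190.
So from lowest to highest: B < As < Si < Te.

B, As, Si, Te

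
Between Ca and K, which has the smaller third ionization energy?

K

After 2 electrons have been removed, what remains? Ca²⁺ is the bare [Ar] core; K²⁺ is already 1 electron into the core.
All of these are removing an electron from a noble-gas core or deeper; the smaller core (lower principal quantum number) is held far more tightly, and within a period the higher nuclear charge binds the same core more tightly.
Tabulated IE_3 (kJ/mol): Ca 4912, K 4420.
Overall IE_3 order: K < Ca.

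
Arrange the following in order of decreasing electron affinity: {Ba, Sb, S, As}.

S > Sb > As > Ba

S is in period 3, group 16; As is in period 4, group 15; Sb is in period 5, group 15; Ba is in period 6, group 2.
Atoms with high Z_eff and room in the valence shell (especially the halogens) have the most exothermic electron affinities.
Here both period and group differ, so the two effects have to be weighed against each other.
As > Ba: both effects reinforce here, so As is clearly the higher of the two.
Sb > As: this pair runs against the simple trend — see the exception note.
S > Sb: both effects reinforce here, so S is clearly the higher of the two.
Note the exception: Sb has a higher electron affinity than As, contrary to the simple trend — both are half-filled np³, but the pairing/repulsion penalty for the added electron shrinks as the p orbitals become larger and more diffuse down the group, and for Sb that outweighs the weaker nuclear attraction.
Tabulated electron affinity (kJ/mol): S 200, As 78, Sb 103, Ba 14.
So from highest to lowest: S > Sb > As > Ba.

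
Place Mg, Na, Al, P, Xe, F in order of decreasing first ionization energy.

F > Xe > P > Mg > Al > Na

Removing the outermost electron gets harder across a period and easier down a group.
These span different periods and groups, so the two trends combine.
Al > Na: both are in period 3; the period trend gives Al the larger value.
Mg > Al: this pair runs against the simple trend — see the exception note.
P > Mg: P lies to the right of Mg in period 3, so the across-period effect alone puts P higher.
Xe > P: the two effects oppose for this pair; the across-period effect wins (1170 vs 1012 kJ/mol).
F > Xe: the two effects oppose for this pair; the down-group effect wins (1681 vs 1170 kJ/mol).
Note the exception: Mg has a higher first ionization energy than Al, contrary to the simple trend — Al's single 3p electron is easier to remove than one from Mg's filled 3s².
Approximate values (kJ/mol): F 1681, Na 496, Mg 738, Al 578, P 1012, Xe 1170.
So from highest to lowest: F > Xe > P > Mg > Al > Na.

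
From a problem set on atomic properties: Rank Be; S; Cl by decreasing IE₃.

The third ionization energy removes an electron from the +2 ion. For each element: Be²⁺ is the bare [He] core; S²⁺ still has 4 valence electrons; Cl²⁺ still has 5 valence electrons.
Pulling an electron out of a noble-gas core costs far more than removing a remaining valence electron, so Be sits at the high end of IE_3.
Valence configurations: S²⁺ [Ne]3s²3p², Cl²⁺ [Ne]3s²3p³.
Approximate IE_3 values (kJ/mol): Be 14849, S 3357, Cl 3822.
So the third ionization energies run S < Cl < Be.

Be > Cl > S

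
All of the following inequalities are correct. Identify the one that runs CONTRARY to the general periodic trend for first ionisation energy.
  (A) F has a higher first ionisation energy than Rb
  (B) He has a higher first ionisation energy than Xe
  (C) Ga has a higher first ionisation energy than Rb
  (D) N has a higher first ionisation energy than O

(D)

The general trend: first ionisation energy increases across a period and decreases down a group.
(A) F (period 2, group 17) vs Rb (period 5, group 1): the stated order agrees with the simple trend.
(B) He (period 1, group 18) vs Xe (period 5, group 18): the stated order agrees with the simple trend.
(C) Ga (period 4, group 13) vs Rb (period 5, group 1): the stated order agrees with the simple trend.
(D) N (period 2, group 15) vs O (period 2, group 16): the stated order contradicts the simple trend.
The exception is (D): pairing an electron in O's 2p⁴ costs repulsion energy, so O ionizes more easily than half-filled N (2p³).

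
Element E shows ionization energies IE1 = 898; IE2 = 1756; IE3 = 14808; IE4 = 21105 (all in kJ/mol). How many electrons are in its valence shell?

2

Look for the largest jump between consecutive ionization energies: IE3/IE2 ≈ 8.4, far larger than any earlier ratio.
That jump marks the point where a core electron is being removed. So the atom has 2 valence electrons.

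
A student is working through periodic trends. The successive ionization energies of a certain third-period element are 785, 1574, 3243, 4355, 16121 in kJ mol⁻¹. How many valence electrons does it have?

4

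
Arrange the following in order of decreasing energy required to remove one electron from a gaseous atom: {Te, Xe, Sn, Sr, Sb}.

Xe > Te > Sb > Sn > Sr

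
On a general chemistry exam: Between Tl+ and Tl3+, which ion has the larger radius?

Tl+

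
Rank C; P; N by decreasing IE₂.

After 1 electron has been removed, what remains? C⁺ still has 3 valence electrons; P⁺ still has 4 valence electrons; N⁺ still has 4 valence electrons.
All are still removing valence electrons, so compare the +1 ions as you would atoms: IE_2 generally rises across a period (higher Z_eff) and falls down a group (larger shell), subject to the usual subshell exceptions.
Valence configurations: C⁺ [He]2s²2p¹, P⁺ [Ne]3s²3p², N⁺ [He]2s²2p².
Tabulated IE_2 (kJ/mol): C 2353, P 1907, N 2856.
Overall IE_2 order: P < C < N.

N > C > P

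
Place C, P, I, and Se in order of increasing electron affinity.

P < C < Se < I

Electron affinity generally becomes more exothermic across a period toward the halogens and less exothermic down a group.
A diagonal step moves right (one effect) and down (the opposite effect) at once.
C > P: the two effects oppose for this pair; the down-group effect wins (122 vs 72 kJ/mol).
Se > C: period and group pull opposite ways; the across-period shift dominates (195 vs 122 kJ/mol).
I > Se: the two effects oppose for this pair; the across-period effect wins (295 vs 195 kJ/mol).
For reference (kJ/mol): C 122, P 72, Se 195, I 295.
So from lowest to highest: P < C < Se < I.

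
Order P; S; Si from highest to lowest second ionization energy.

IE_2 is the cost of taking one more electron from the +1 cation: P⁺ still has 4 valence electrons; S⁺ still has 5 valence electrons; Si⁺ still has 3 valence electrons.
All are still removing valence electrons, so compare the +1 ions as you would atoms: IE_2 generally rises across a period (higher Z_eff) and falls down a group (larger shell), subject to the usual subshell exceptions.
Valence configurations: P⁺ [Ne]3s²3p², S⁺ [Ne]3s²3p³, Si⁺ [Ne]3s²3p¹.
Tabulated IE_2 (kJ/mol): P 1907, S 2252, Si 1577.
Overall IE_2 order: Si < P < S.

S, P, Si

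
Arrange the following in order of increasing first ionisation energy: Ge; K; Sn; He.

K < Sn < Ge < He

First ionization energy rises across a period (greater Z_eff holds electrons more tightly) and falls down a group (valence electrons are farther from the nucleus).
Neither a single period nor a single group — weigh both effects.
Sn > K: period and group pull opposite ways; the across-period shift dominates (709 vs 419 kJ/mol).
Ge > Sn: Ge sits above Sn in group 14, so the down-group effect alone puts Ge higher.
He > Ge: relative to Ge, both the across-period and down-group shifts push He's first ionization energy up.
Approximate values (kJ/mol): He 2372, K 419, Ge 762, Sn 709.
So from lowest to highest: K < Sn < Ge < He.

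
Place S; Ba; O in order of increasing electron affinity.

Ba < O < S

O is in period 2, group 16; S is in period 3, group 16; Ba is in period 6, group 2.
Atoms with high Z_eff and room in the valence shell (especially the halogens) have the most exothermic electron affinities.
These span different periods and groups, so the two trends combine.
O > Ba: both effects reinforce here, so O is clearly the higher of the two.
S > O: this pair runs against the simple trend — see the exception note.
Note the exception: S has a higher electron affinity than O, contrary to the simple trend — the compact 2p subshell of O repels the added electron more than S's larger 3p does.
Approximate values (kJ/mol): O 141, S 200, Ba 14.
So from lowest to highest: Ba < O < S.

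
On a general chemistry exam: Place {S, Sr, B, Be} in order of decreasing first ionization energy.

S > Be > B > Sr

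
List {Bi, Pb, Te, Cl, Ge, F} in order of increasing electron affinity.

F is in period 2, group 17; Cl is in period 3, group 17; Ge is in period 4, group 14; Te is in period 5, group 16; Pb is in period 6, group 14; Bi is in period 6, group 15.
Atoms with high Z_eff and room in the valence shell (especially the halogens) have the most exothermic electron affinities.
Here both period and group differ, so the two effects have to be weighed against each other.
Bi > Pb: Bi lies to the right of Pb in period 6, so the across-period effect alone puts Bi higher.
Ge > Bi: period and group pull opposite ways; the down-group shift dominates (119 vs 91 kJ/mol).
Te > Ge: period and group pull opposite ways; the across-period shift dominates (190 vs 119 kJ/mol).
F > Te: both effects reinforce here, so F is clearly the higher of the two.
Cl > F: this pair runs against the simple trend — see the exception note.
Note the exception: Cl has a higher electron affinity than F, contrary to the simple trend — F's small 2p subshell makes the incoming electron feel strong e⁻–e⁻ repulsion, so Cl actually releases more energy on gaining an electron.
Tabulated electron affinity (kJ/mol): F 328, Cl 349, Ge 119, Te 190, Pb 35, Bi 91.
So from lowest to highest: Pb < Bi < Ge < Te < F < Cl.

Pb < Bi < Ge < Te < F < Cl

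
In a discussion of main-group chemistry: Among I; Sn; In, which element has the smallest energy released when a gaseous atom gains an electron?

In

In is in period 5, group 13; Sn is in period 5, group 14; I is in period 5, group 17.
EA tends to increase across a period and decrease down a group, though the pattern is less regular than for IE or radius.
All lie in period 5, so electron affinity increases left to right.
The smallest energy released when a gaseous atom gains an electron among these belongs to In.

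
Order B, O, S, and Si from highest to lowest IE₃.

O > B > S > Si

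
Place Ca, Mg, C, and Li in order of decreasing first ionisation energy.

C, Mg, Ca, Li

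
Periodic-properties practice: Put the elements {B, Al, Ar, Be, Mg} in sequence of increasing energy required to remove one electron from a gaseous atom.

Be is in period 2, group 2; B is in period 2, group 13; Mg is in period 3, group 2; Al is in period 3, group 13; Ar is in period 3, group 18.
First ionization energy rises across a period (greater Z_eff holds electrons more tightly) and falls down a group (valence electrons are farther from the nucleus).
Here both period and group differ, so the two effects have to be weighed against each other.
Mg > Al: this pair runs against the simple trend — see the exception note.
B > Mg: both effects reinforce here, so B is clearly the higher of the two.
Be > B: this pair runs against the simple trend — see the exception note.
Ar > Be: the two effects oppose for this pair; the across-period effect wins (1521 vs 900 kJ/mol).
Note the exception: Mg has a higher first ionization energy than Al, contrary to the simple trend — Al's single 3p electron is easier to remove than one from Mg's filled 3s².
Note the exception: Be has a higher first ionization energy than B, contrary to the simple trend — removing B's lone 2p electron is easier than breaking Be's filled 2s².
For reference (kJ/mol): Be 900, B 801, Mg 738, Al 578, Ar 1521.
So from lowest to highest: Al < Mg < B < Be < Ar.

Al < Mg < B < Be < Ar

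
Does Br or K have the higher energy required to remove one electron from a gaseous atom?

Br

K is in period 4, group 1; Br is in period 4, group 17.
First ionization energy rises across a period (greater Z_eff holds electrons more tightly) and falls down a group (valence electrons are farther from the nucleus).
All lie in period 4, so first ionization energy increases left to right.
So Br has the higher energy required to remove one electron from a gaseous atom (Br > K).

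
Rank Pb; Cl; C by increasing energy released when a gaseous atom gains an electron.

C is in period 2, group 14; Cl is in period 3, group 17; Pb is in period 6, group 14.
Atoms with high Z_eff and room in the valence shell (especially the halogens) have the most exothermic electron affinities.
Neither a single period nor a single group — weigh both effects.
C > Pb: C sits above Pb in group 14, so the down-group effect alone puts C higher.
Cl > C: period and group pull opposite ways; the across-period shift dominates (349 vs 122 kJ/mol).
Approximate values (kJ/mol): C 122, Cl 349, Pb 35.
So from lowest to highest: Pb < C < Cl.

Pb < C < Cl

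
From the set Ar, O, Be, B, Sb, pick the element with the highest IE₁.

Be is in period 2, group 2; B is in period 2, group 13; O is in period 2, group 16; Ar is in period 3, group 18; Sb is in period 5, group 15.
Across a period the outer electron is held more tightly (higher IE₁); down a group it sits in a higher shell, more shielded, and comes off more easily.
Here both period and group differ, so the two effects have to be weighed against each other.
Sb > B: the two effects oppose for this pair; the across-period effect wins (831 vs 801 kJ/mol).
Be > Sb: the two effects oppose for this pair; the down-group effect wins (900 vs 831 kJ/mol).
O > Be: both are in period 2; the period trend gives O the larger value.
Ar > O: period and group pull opposite ways; the across-period shift dominates (1521 vs 1314 kJ/mol).
Note the exception: Be has a higher first ionization energy than B, contrary to the simple trend — removing B's lone 2p electron is easier than breaking Be's filled 2s².
Approximate values (kJ/mol): Be 900, B 801, O 1314, Ar 1521, Sb 831.
The highest IE₁ among these belongs to Ar.

Ar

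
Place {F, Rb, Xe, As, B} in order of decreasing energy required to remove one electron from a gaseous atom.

F > Xe > As > B > Rb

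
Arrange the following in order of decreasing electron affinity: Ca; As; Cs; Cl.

Cl, As, Cs, Ca

Atoms with high Z_eff and room in the valence shell (especially the halogens) have the most exothermic electron affinities.
Neither a single period nor a single group — weigh both effects.
Cs > Ca: this pair runs against the simple trend — see the exception note.
As > Cs: both effects reinforce here, so As is clearly the higher of the two.
Cl > As: both effects reinforce here, so Cl is clearly the higher of the two.
Note the exception: Cs has a higher electron affinity than Ca, contrary to the simple trend — adding an electron to Ca (ns²) has to open a new, higher-energy np subshell, which is unfavourable.
Tabulated electron affinity (kJ/mol): Cl 349, Ca 2, As 78, Cs 46.
So from highest to lowest: Cl > As > Cs > Ca.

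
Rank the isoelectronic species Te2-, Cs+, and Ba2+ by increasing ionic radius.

Ba2+, Cs+, Te2-

All of these have 54 electrons, so size is governed by nuclear charge alone: the more protons, the stronger the pull on the same electron cloud, and the smaller the ion.
Nuclear charges: Ba2+ (Z=56), Cs+ (Z=55), Te2- (Z=52).
Smallest to largest: Ba2+ < Cs+ < Te2-.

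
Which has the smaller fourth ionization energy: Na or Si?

Si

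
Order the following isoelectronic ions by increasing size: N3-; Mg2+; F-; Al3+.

Al3+, Mg2+, F-, N3-

All of these have 10 electrons, so size is governed by nuclear charge alone: the more protons, the stronger the pull on the same electron cloud, and the smaller the ion.
Nuclear charges: Al3+ (Z=13), Mg2+ (Z=12), F- (Z=9), N3- (Z=7).
Smallest to largest: Al3+ < Mg2+ < F- < N3-.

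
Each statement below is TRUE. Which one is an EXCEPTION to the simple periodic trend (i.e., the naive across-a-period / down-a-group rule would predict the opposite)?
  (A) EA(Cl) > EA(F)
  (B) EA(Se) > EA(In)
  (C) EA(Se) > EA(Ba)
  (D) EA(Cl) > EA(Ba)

The general trend: electron affinity increases across a period and decreases down a group.
(A) Cl (period 3, group 17) vs F (period 2, group 17): the stated order contradicts the simple trend.
(B) Se (period 4, group 16) vs In (period 5, group 13): the stated order agrees with the simple trend.
(C) Se (period 4, group 16) vs Ba (period 6, group 2): the stated order agrees with the simple trend.
(D) Cl (period 3, group 17) vs Ba (period 6, group 2): the stated order agrees with the simple trend.
The exception is (A): F's small 2p subshell makes the incoming electron feel strong e⁻–e⁻ repulsion, so Cl actually releases more energy on gaining an electron.

(A)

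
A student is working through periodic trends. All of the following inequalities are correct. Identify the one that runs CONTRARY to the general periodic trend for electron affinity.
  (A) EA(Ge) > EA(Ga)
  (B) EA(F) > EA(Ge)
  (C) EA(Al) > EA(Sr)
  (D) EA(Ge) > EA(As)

The general trend: electron affinity increases across a period and decreases down a group.
(A) Ge (period 4, group 14) vs Ga (period 4, group 13): the stated order agrees with the simple trend.
(B) F (period 2, group 17) vs Ge (period 4, group 14): the stated order agrees with the simple trend.
(C) Al (period 3, group 13) vs Sr (period 5, group 2): the stated order agrees with the simple trend.
(D) Ge (period 4, group 14) vs As (period 4, group 15): the stated order contradicts the simple trend.
The exception is (D): adding an electron to As's half-filled 4p³ is unfavourable, so Ge (4p²) has the more exothermic EA.

(D)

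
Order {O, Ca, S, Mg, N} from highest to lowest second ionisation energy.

O > N > S > Mg > Ca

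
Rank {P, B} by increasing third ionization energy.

P < B

IE_3 is the cost of taking one more electron from the +2 cation: P²⁺ still has 3 valence electrons; B²⁺ still has 1 valence electron.
All are still removing valence electrons, so compare the +2 ions as you would atoms: IE_3 generally rises across a period (higher Z_eff) and falls down a group (larger shell), subject to the usual subshell exceptions.
Valence configurations: P²⁺ [Ne]3s²3p¹, B²⁺ [He]2s¹.
Approximate IE_3 values (kJ/mol): P 2914, B 3660.
So the third ionization energies run P < B.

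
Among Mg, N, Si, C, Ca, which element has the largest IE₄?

Mg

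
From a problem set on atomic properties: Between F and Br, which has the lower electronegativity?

F is in period 2, group 17; Br is in period 4, group 17.
Smaller atoms with higher effective nuclear charge are more electronegative.
All are in group 17, so electronegativity increases up the group.
So Br has the lower electronegativity (Br < F).

Br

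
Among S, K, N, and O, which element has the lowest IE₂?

After 1 electron has been removed, what remains? S⁺ still has 5 valence electrons; K⁺ is the bare [Ar] core; N⁺ still has 4 valence electrons; O⁺ still has 5 valence electrons.
Usually core removal costs more than valence removal, but here the competition is close: a tightly held n=2 valence electron can cost more to remove than an n=3 core electron, so the actual values have to decide it.
Valence configurations: S⁺ [Ne]3s²3p³, N⁺ [He]2s²2p², O⁺ [He]2s²2p³.
Approximate IE_2 values (kJ/mol): S 2252, K 3052, N 2856, O 3388.
Overall IE_2 order: S < N < K < O.

S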